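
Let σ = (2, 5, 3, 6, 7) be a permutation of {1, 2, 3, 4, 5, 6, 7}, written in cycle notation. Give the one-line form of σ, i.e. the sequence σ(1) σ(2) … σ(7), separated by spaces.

Reading each image from the cycles: 1↦1, 2↦5, 3↦6, 4↦4, 5↦3, 6↦7, 7↦2.
Listing these in domain order gives 1 5 6 4 3 7 2.

1 5 6 4 3 7 2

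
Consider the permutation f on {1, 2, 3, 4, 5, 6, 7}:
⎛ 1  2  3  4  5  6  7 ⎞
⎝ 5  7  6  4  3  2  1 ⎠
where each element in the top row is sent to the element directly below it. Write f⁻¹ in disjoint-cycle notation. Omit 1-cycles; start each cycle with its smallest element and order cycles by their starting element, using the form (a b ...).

The cycle decomposition of f is (1 5 3 6 2 7).
Reversing each cycle (and rotating so the smallest element leads) gives f⁻¹ = (1 7 2 6 3 5).

(1 7 2 6 3 5)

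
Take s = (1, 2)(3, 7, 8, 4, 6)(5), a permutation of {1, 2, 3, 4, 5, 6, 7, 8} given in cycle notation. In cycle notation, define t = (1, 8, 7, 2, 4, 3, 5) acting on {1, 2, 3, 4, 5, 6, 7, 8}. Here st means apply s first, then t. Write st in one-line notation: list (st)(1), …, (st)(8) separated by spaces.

4 8 2 6 1 5 7 3

(st)(x) = t(s(x)). Computing each image: t(s(1)) = t(2) = 4, t(s(2)) = t(1) = 8, t(s(3)) = t(7) = 2, t(s(4)) = t(6) = 6, t(s(5)) = t(5) = 1, t(s(6)) = t(3) = 5, t(s(7)) = t(8) = 7, t(s(8)) = t(4) = 3.
Hence st = [4 8 2 6 1 5 7 3].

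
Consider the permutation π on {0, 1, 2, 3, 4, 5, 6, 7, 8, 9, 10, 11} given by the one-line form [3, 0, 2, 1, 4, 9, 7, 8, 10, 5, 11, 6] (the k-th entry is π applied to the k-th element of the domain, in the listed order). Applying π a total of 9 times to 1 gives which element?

Tracing 1 → 0 → … returns to 1 after 3 steps, so 1 lies in a 3-cycle (0, 3, 1).
On a 3-cycle, π^3 is the identity, so π^9 = π^0 there (9 ≡ 0 mod 3).
So π^9(1) = 1.

1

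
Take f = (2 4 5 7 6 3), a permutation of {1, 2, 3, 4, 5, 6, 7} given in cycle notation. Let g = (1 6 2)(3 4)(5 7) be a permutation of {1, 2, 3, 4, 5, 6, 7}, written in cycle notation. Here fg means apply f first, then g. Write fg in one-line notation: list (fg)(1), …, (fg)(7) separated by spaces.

6 3 1 7 5 4 2

(fg)(x) = g(f(x)). Computing each image: g(f(1)) = g(1) = 6, g(f(2)) = g(4) = 3, g(f(3)) = g(2) = 1, g(f(4)) = g(5) = 7, g(f(5)) = g(7) = 5, g(f(6)) = g(3) = 4, g(f(7)) = g(6) = 2.
Hence fg = [6 3 1 7 5 4 2].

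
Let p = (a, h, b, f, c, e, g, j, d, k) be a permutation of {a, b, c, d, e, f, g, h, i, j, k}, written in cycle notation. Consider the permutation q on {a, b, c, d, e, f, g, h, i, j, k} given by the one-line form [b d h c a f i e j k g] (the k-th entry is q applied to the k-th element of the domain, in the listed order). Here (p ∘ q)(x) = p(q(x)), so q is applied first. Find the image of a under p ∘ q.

f

q(a) = b, then p(b) = f; composing gives (p ∘ q)(a) = f.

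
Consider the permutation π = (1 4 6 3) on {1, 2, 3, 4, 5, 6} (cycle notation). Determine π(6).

6 appears in (1 4 6 3); the next entry (wrapping around) is 3.

3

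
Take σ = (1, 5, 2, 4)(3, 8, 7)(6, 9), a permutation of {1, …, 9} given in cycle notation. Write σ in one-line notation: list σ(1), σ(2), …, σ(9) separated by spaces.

Each element maps to the next entry in its cycle (wrapping to the front): 1↦5, 2↦4, 3↦8, 4↦1, 5↦2, 6↦9, 7↦3, 8↦7, 9↦6.
Listing these in domain order gives 5 4 8 1 2 9 3 7 6.

5 4 8 1 2 9 3 7 6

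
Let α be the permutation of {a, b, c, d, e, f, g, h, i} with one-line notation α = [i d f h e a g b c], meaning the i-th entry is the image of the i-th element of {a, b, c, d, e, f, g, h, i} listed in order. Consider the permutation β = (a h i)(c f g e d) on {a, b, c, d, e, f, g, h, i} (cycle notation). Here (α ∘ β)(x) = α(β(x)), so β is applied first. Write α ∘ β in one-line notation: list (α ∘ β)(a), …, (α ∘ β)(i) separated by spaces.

Chase each element through β then α: a → h → b; b → b → d; c → f → a; d → c → f; e → d → h; f → g → g; g → e → e; h → i → c; i → a → i.
Collecting the images, α ∘ β = [b d a f h g e c i].

b d a f h g e c i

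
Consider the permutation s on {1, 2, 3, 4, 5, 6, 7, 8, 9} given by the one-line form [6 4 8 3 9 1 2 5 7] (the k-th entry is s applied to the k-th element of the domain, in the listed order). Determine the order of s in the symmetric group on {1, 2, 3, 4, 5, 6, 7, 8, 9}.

The disjoint-cycle form of s has cycle lengths 7, 2.
The order is lcm(7, 2) = 14.

14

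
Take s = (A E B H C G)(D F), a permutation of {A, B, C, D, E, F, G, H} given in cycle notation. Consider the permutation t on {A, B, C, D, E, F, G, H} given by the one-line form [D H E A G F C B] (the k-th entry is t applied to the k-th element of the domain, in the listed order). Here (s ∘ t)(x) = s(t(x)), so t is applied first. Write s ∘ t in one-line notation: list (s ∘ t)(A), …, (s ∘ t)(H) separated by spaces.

Chase each element through t then s: A → D → F; B → H → C; C → E → B; D → A → E; E → G → A; F → F → D; G → C → G; H → B → H.
So s ∘ t in one-line form is F C B E A D G H.

F C B E A D G H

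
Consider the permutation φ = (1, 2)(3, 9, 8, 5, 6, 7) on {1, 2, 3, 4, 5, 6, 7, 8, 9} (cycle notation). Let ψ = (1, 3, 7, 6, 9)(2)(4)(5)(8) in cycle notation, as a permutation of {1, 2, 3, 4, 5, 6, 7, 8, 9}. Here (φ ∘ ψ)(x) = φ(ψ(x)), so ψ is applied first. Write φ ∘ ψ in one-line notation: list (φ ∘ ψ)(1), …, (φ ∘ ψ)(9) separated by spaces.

9 1 3 4 6 8 7 5 2

For each element, apply ψ then φ: 1 → 3 → 9; 2 → 2 → 1; 3 → 7 → 3; 4 → 4 → 4; 5 → 5 → 6; 6 → 9 → 8; 7 → 6 → 7; 8 → 8 → 5; 9 → 1 → 2.
Collecting the images, φ ∘ ψ = [9 1 3 4 6 8 7 5 2].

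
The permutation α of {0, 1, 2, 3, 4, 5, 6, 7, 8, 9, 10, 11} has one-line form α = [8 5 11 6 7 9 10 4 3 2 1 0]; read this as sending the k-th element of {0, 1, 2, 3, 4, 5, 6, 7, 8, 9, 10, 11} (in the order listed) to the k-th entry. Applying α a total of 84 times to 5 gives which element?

0

Tracing 5 → 9 → … returns to 5 after 10 steps, so 5 lies in a 10-cycle (0, 8, 3, 6, 10, 1, 5, 9, 2, 11).
Since the cycle has length 10, α^84 acts on it the same as α^4 (84 mod 10 = 4).
Advancing 4 steps from 5: 5 → 9 → 2 → 11 → 0.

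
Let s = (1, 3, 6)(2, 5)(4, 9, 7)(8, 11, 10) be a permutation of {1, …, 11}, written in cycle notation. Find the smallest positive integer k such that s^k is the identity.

6

The cycle type of s is (3, 3, 3, 2).
The order of s is the least common multiple of its cycle lengths: lcm(3, 3, 3, 2) = 6.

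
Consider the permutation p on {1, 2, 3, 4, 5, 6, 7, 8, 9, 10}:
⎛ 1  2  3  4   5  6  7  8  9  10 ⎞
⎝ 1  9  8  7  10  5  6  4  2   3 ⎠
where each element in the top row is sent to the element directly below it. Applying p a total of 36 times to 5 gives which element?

10

Tracing 5 → 10 → … returns to 5 after 7 steps, so 5 lies in a 7-cycle (3, 8, 4, 7, 6, 5, 10).
Since the cycle has length 7, p^36 acts on it the same as p^1 (36 mod 7 = 1).
Stepping 1 place around the cycle: 5 → 10.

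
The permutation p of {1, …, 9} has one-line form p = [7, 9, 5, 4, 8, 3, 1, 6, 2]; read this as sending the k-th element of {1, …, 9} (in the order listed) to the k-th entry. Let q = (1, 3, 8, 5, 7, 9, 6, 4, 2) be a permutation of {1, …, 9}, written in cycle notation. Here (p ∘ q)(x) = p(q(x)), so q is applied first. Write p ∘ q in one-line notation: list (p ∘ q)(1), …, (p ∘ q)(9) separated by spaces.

5 7 6 9 1 4 2 8 3

Chase each element through q then p: 1 → 3 → 5; 2 → 1 → 7; 3 → 8 → 6; 4 → 2 → 9; 5 → 7 → 1; 6 → 4 → 4; 7 → 9 → 2; 8 → 5 → 8; 9 → 6 → 3.
So p ∘ q in one-line form is 5 7 6 9 1 4 2 8 3.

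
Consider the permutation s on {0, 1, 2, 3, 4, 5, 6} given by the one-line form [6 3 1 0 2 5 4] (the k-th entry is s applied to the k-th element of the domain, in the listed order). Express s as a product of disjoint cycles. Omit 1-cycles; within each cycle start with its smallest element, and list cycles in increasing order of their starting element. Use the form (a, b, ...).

Iterating s from 0 gives 0 → 6 → 4 → 2 → 1 → 3 → 0; that is the 6-cycle (0, 6, 4, 2, 1, 3).
Continuing from each remaining unvisited element yields (0, 6, 4, 2, 1, 3).

(0, 6, 4, 2, 1, 3)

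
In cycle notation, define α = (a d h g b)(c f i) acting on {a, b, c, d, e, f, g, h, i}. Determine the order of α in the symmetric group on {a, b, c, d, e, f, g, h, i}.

15

The cycle type of α is (5, 3, 1).
The order of α is the least common multiple of its cycle lengths: lcm(5, 3) = 15.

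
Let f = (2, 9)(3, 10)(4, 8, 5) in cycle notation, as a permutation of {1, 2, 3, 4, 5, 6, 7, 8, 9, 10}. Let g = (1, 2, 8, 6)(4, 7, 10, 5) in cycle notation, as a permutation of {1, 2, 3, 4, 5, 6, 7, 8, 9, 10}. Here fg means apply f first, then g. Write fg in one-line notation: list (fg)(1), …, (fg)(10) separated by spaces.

2 9 5 6 7 1 10 4 8 3

(fg)(x) = g(f(x)). Computing each image: g(f(1)) = g(1) = 2, g(f(2)) = g(9) = 9, g(f(3)) = g(10) = 5, g(f(4)) = g(8) = 6, g(f(5)) = g(4) = 7, g(f(6)) = g(6) = 1, g(f(7)) = g(7) = 10, g(f(8)) = g(5) = 4, g(f(9)) = g(2) = 8, g(f(10)) = g(3) = 3.
Hence fg = [2 9 5 6 7 1 10 4 8 3].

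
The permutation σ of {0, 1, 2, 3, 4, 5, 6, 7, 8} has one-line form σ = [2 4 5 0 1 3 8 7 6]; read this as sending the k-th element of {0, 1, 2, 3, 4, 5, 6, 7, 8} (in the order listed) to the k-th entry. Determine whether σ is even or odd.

In disjoint-cycle form the cycle lengths are 4, 2, 2, 1.
A cycle of length ℓ contributes ℓ−1 transpositions, so σ is a product of 3 + 1 + 1 = 5 transpositions — odd.

odd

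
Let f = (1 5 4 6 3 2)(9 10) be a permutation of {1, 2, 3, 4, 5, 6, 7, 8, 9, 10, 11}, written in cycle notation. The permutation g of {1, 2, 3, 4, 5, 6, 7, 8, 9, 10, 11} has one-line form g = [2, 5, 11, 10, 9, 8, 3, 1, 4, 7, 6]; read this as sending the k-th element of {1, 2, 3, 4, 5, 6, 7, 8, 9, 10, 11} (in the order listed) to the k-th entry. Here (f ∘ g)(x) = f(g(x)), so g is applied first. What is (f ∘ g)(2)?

First apply g: g(2) = 5, then f(5) = 4. Thus (f ∘ g)(2) = 4.

4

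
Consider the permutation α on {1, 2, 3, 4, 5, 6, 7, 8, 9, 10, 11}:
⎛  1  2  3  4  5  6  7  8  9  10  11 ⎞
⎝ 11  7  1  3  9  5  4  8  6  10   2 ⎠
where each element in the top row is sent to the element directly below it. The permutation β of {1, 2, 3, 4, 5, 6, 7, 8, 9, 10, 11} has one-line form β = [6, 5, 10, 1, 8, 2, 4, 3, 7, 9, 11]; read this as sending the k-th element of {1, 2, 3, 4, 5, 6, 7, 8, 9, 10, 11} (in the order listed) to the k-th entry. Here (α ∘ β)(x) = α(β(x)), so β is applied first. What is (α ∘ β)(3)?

10

(α ∘ β)(3) = α(β(3)). β(3) = 10, then α(10) = 10. So (α ∘ β)(3) = 10.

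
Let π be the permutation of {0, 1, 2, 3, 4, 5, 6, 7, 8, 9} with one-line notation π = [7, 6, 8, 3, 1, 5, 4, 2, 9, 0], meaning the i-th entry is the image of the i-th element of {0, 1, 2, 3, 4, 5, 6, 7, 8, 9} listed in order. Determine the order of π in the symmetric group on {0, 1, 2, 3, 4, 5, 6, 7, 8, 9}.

15

Decomposing into disjoint cycles gives cycle lengths 5, 3, 1, 1.
The order of π is the least common multiple of its cycle lengths: lcm(5, 3) = 15.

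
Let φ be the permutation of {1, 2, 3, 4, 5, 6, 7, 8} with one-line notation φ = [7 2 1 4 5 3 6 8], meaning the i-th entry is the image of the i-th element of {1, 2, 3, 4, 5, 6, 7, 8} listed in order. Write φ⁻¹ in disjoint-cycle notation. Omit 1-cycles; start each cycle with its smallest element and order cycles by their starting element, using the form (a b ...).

First write φ in disjoint cycles: (1 7 6 3).
Reversing each cycle (and rotating so the smallest element leads) gives φ⁻¹ = (1 3 6 7).

(1 3 6 7)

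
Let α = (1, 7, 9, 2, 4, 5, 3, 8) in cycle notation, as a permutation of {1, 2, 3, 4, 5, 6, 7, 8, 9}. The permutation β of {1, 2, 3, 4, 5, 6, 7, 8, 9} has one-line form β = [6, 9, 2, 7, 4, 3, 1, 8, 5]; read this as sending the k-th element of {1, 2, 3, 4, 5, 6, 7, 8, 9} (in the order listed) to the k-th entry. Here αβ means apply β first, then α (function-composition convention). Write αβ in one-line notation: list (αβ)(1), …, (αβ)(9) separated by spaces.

(αβ)(x) = α(β(x)). Computing each image: α(β(1)) = α(6) = 6, α(β(2)) = α(9) = 2, α(β(3)) = α(2) = 4, α(β(4)) = α(7) = 9, α(β(5)) = α(4) = 5, α(β(6)) = α(3) = 8, α(β(7)) = α(1) = 7, α(β(8)) = α(8) = 1, α(β(9)) = α(5) = 3.
Hence αβ = [6 2 4 9 5 8 7 1 3].

6 2 4 9 5 8 7 1 3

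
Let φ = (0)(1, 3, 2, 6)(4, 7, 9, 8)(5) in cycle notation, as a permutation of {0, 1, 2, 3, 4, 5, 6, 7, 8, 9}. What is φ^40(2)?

2

2 lies in the 4-cycle (1, 3, 2, 6).
On a 4-cycle, φ^4 is the identity, so φ^40 = φ^0 there (40 ≡ 0 mod 4).
So φ^40(2) = 2.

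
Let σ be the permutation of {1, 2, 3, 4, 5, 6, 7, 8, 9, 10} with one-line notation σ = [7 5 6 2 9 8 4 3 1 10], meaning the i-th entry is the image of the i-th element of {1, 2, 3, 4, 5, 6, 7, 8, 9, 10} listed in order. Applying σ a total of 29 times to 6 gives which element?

Tracing 6 → 8 → … returns to 6 after 3 steps, so 6 lies in a 3-cycle (3, 6, 8).
Powers repeat with period 3 on this cycle, and 29 mod 3 = 2, so σ^29(6) = σ^2(6).
Stepping 2 places around the cycle: 6 → 8 → 3.

3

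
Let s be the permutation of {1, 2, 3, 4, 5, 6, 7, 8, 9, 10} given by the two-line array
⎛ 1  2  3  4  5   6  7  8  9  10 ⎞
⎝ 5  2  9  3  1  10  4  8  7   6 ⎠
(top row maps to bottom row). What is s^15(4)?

7

Tracing 4 → 3 → … returns to 4 after 4 steps, so 4 lies in a 4-cycle (3, 9, 7, 4).
On a 4-cycle, s^4 is the identity, so s^15 = s^3 there (15 ≡ 3 mod 4).
Stepping 3 places around the cycle: 4 → 3 → 9 → 7.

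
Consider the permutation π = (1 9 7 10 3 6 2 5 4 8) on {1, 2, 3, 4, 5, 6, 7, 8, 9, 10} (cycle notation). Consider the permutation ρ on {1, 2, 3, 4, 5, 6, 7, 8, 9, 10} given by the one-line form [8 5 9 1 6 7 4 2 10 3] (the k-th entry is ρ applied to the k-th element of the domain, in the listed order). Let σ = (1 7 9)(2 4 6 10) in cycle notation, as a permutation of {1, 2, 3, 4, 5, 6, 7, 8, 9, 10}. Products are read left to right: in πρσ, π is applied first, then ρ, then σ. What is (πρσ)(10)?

1

(πρσ)(10) = σ(ρ(π(10))). π(10) = 3, then ρ(3) = 9, then σ(9) = 1, so the result is 1.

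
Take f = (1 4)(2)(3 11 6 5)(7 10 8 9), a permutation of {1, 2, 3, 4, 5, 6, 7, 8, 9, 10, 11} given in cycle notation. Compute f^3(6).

11

6 lies in the 4-cycle (3 11 6 5).
Advancing 3 steps from 6: 6 → 5 → 3 → 11.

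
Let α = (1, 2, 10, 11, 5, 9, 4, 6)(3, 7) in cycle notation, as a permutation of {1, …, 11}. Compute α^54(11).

11 lies in the 8-cycle (1, 2, 10, 11, 5, 9, 4, 6).
On an 8-cycle, α^8 is the identity, so α^54 = α^6 there (54 ≡ 6 mod 8).
Stepping 6 places around the cycle: 11 → 5 → 9 → 4 → 6 → 1 → 2.

2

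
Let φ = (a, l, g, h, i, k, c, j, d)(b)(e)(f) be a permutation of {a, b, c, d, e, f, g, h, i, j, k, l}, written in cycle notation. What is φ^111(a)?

a lies in the 9-cycle (a, l, g, h, i, k, c, j, d).
Since the cycle has length 9, φ^111 acts on it the same as φ^3 (111 mod 9 = 3).
Stepping 3 places around the cycle: a → l → g → h.

h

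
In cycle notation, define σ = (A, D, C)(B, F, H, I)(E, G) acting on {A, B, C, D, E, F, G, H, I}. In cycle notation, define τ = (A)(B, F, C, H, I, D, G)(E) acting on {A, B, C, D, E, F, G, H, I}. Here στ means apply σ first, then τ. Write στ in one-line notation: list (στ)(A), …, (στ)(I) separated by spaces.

G C A H B I E D F

(στ)(x) = τ(σ(x)). Computing each image: τ(σ(A)) = τ(D) = G, τ(σ(B)) = τ(F) = C, τ(σ(C)) = τ(A) = A, τ(σ(D)) = τ(C) = H, τ(σ(E)) = τ(G) = B, τ(σ(F)) = τ(H) = I, τ(σ(G)) = τ(E) = E, τ(σ(H)) = τ(I) = D, τ(σ(I)) = τ(B) = F.
Hence στ = [G C A H B I E D F].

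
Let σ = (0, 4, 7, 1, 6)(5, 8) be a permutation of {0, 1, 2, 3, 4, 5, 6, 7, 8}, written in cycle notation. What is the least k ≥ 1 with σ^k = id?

10

The cycle type of σ is (5, 2, 1, 1).
The order of σ is the least common multiple of its cycle lengths: lcm(5, 2) = 10.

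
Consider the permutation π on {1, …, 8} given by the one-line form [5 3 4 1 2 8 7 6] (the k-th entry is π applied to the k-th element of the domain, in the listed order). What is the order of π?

10

The disjoint-cycle form of π has cycle lengths 5, 2, 1.
Since disjoint cycles commute, ord(π) = lcm(5, 2) = 10.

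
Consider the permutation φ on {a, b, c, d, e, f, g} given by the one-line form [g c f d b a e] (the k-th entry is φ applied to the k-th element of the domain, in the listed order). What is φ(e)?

e is element number 5 of the domain, and entry number 5 of the one-line form is b, so φ(e) = b.

b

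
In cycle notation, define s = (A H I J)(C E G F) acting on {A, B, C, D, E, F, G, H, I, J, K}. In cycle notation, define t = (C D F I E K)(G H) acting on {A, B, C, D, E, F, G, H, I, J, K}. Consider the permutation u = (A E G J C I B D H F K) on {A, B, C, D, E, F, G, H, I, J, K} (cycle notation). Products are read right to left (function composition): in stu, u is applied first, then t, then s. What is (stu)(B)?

Apply the permutations in order: u(B) = D, then t(D) = F, then s(F) = C. So (stu)(B) = C.

C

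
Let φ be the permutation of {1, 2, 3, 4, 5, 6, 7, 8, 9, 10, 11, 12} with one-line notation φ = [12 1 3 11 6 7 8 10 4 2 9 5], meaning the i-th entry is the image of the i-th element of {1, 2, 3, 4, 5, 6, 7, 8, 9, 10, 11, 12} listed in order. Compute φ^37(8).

5

Tracing 8 → 10 → … returns to 8 after 8 steps, so 8 lies in an 8-cycle (1, 12, 5, 6, 7, 8, 10, 2).
Powers repeat with period 8 on this cycle, and 37 mod 8 = 5, so φ^37(8) = φ^5(8).
Advancing 5 steps from 8: 8 → 10 → 2 → 1 → 12 → 5.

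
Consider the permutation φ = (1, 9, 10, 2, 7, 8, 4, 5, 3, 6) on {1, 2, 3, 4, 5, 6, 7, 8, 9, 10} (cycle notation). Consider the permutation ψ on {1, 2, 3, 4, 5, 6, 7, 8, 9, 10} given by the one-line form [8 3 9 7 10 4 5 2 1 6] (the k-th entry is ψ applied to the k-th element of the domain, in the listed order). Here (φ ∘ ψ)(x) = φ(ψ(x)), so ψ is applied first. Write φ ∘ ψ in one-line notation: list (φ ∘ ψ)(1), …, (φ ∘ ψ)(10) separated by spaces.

Chase each element through ψ then φ: 1 → 8 → 4; 2 → 3 → 6; 3 → 9 → 10; 4 → 7 → 8; 5 → 10 → 2; 6 → 4 → 5; 7 → 5 → 3; 8 → 2 → 7; 9 → 1 → 9; 10 → 6 → 1.
Collecting the images, φ ∘ ψ = [4 6 10 8 2 5 3 7 9 1].

4 6 10 8 2 5 3 7 9 1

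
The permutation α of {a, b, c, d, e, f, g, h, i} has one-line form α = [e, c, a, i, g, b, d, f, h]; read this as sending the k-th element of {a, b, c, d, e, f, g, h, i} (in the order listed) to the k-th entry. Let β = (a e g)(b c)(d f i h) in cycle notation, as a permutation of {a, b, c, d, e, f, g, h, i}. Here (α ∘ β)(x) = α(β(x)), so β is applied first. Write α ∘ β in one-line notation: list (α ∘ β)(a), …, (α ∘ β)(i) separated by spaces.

g a c b d h e i f

For each element, apply β then α: a → e → g; b → c → a; c → b → c; d → f → b; e → g → d; f → i → h; g → a → e; h → d → i; i → h → f.
Collecting the images, α ∘ β = [g a c b d h e i f].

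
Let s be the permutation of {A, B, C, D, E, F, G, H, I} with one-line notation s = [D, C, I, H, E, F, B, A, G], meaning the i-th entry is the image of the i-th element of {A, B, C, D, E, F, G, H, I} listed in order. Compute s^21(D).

D

Tracing D → H → … returns to D after 3 steps, so D lies in a 3-cycle (A D H).
Since the cycle has length 3, s^21 acts on it the same as s^0 (21 mod 3 = 0).
So s^21(D) = D.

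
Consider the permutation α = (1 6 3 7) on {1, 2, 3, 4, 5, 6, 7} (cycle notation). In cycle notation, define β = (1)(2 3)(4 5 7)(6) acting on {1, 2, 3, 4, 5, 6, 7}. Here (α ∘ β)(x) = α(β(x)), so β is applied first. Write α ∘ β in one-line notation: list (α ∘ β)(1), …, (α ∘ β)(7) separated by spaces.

6 7 2 5 1 3 4

Chase each element through β then α: 1 → 1 → 6; 2 → 3 → 7; 3 → 2 → 2; 4 → 5 → 5; 5 → 7 → 1; 6 → 6 → 3; 7 → 4 → 4.
Collecting the images, α ∘ β = [6 7 2 5 1 3 4].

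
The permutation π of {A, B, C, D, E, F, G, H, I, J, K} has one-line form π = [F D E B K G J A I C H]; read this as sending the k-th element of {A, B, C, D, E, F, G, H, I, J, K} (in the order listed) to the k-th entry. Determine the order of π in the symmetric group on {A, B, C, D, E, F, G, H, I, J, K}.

Decomposing into disjoint cycles gives cycle lengths 8, 2, 1.
The order of π is the least common multiple of its cycle lengths: lcm(8, 2) = 8.

8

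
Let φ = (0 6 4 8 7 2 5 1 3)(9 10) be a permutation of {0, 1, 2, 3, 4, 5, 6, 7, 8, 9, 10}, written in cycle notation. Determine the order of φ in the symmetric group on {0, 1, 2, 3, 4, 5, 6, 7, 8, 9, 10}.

18

The disjoint cycles have lengths 9, 2.
The order of φ is the least common multiple of its cycle lengths: lcm(9, 2) = 18.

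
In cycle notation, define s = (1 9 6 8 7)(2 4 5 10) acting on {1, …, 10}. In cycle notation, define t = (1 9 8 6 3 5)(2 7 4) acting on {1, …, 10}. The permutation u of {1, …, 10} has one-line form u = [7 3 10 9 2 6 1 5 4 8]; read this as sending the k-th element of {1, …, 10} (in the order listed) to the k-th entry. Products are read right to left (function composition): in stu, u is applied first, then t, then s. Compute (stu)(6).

Chase 6: u(6) = 6; t(6) = 3; s(3) = 3. Hence (stu)(6) = 3.

3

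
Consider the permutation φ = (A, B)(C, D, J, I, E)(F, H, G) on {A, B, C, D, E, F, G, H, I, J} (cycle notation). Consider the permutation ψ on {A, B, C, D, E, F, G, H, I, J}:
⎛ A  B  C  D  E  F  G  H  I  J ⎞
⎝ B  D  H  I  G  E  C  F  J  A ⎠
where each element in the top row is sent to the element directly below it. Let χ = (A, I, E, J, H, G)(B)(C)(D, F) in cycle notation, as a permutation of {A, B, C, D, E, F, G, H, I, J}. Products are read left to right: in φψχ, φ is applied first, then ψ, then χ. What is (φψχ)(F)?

(φψχ)(F) = χ(ψ(φ(F))). φ(F) = H, then ψ(H) = F, then χ(F) = D, so the result is D.

D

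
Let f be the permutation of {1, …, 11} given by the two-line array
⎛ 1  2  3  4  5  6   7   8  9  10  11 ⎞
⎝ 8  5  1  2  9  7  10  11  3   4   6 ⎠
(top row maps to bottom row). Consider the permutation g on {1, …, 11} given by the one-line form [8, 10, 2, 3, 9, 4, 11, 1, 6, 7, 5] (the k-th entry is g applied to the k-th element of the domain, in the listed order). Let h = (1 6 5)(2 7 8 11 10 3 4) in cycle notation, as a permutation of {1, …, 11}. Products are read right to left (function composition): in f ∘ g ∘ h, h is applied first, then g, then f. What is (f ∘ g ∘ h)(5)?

11

Apply the permutations in order: h(5) = 1, then g(1) = 8, then f(8) = 11. So (f ∘ g ∘ h)(5) = 11.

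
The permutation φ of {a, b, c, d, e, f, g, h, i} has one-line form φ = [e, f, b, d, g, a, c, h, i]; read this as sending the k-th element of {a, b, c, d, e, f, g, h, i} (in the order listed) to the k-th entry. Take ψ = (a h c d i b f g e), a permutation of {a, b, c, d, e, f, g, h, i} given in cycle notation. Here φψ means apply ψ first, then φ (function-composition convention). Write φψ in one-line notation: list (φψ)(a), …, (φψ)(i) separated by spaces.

Chase each element through ψ then φ: a → h → h; b → f → a; c → d → d; d → i → i; e → a → e; f → g → c; g → e → g; h → c → b; i → b → f.
So φψ in one-line form is h a d i e c g b f.

h a d i e c g b f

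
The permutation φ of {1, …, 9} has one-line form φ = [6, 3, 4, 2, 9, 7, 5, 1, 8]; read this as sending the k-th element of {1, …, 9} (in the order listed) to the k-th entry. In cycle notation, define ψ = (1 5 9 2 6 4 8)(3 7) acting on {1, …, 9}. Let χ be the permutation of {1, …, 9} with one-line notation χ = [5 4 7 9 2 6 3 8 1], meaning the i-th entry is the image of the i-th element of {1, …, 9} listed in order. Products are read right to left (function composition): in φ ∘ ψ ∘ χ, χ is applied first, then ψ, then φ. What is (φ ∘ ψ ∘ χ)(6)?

Apply the permutations in order: χ(6) = 6, then ψ(6) = 4, then φ(4) = 2. So (φ ∘ ψ ∘ χ)(6) = 2.

2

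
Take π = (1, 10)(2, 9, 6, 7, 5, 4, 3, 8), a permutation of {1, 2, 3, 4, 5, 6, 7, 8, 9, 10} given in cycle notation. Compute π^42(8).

8 lies in the 8-cycle (2, 9, 6, 7, 5, 4, 3, 8).
Since the cycle has length 8, π^42 acts on it the same as π^2 (42 mod 8 = 2).
Advancing 2 steps from 8: 8 → 2 → 9.

9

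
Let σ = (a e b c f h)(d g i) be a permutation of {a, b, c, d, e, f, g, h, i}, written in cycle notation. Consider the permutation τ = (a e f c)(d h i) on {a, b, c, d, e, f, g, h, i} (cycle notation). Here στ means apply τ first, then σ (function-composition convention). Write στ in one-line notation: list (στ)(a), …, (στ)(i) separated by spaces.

(στ)(x) = σ(τ(x)). Computing each image: σ(τ(a)) = σ(e) = b, σ(τ(b)) = σ(b) = c, σ(τ(c)) = σ(a) = e, σ(τ(d)) = σ(h) = a, σ(τ(e)) = σ(f) = h, σ(τ(f)) = σ(c) = f, σ(τ(g)) = σ(g) = i, σ(τ(h)) = σ(i) = d, σ(τ(i)) = σ(d) = g.
Hence στ = [b c e a h f i d g].

b c e a h f i d g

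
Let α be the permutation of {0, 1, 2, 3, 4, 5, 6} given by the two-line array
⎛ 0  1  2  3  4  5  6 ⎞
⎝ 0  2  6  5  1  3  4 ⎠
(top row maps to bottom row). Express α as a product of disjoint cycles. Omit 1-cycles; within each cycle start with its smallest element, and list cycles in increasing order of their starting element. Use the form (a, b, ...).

Start at 1 and follow images: 1 → 2 → 6 → 4 → 1, giving the cycle (1, 2, 6, 4).
Continuing from each remaining unvisited element yields (1, 2, 6, 4)(3, 5).

(1, 2, 6, 4)(3, 5)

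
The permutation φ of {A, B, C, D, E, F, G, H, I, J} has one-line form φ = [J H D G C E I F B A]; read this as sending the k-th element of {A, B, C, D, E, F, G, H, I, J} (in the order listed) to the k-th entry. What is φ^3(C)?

I

Tracing C → D → … returns to C after 8 steps, so C lies in an 8-cycle (B, H, F, E, C, D, G, I).
Advancing 3 steps from C: C → D → G → I.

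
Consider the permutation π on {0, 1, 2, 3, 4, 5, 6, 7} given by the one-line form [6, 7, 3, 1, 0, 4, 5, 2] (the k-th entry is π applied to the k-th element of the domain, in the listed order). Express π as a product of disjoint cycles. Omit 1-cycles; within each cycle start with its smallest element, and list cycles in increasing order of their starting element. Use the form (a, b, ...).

Iterating π from 0 gives 0 → 6 → 5 → 4 → 0; that is the 4-cycle (0, 6, 5, 4).
Continuing from each remaining unvisited element yields (0, 6, 5, 4)(1, 7, 2, 3).

(0, 6, 5, 4)(1, 7, 2, 3)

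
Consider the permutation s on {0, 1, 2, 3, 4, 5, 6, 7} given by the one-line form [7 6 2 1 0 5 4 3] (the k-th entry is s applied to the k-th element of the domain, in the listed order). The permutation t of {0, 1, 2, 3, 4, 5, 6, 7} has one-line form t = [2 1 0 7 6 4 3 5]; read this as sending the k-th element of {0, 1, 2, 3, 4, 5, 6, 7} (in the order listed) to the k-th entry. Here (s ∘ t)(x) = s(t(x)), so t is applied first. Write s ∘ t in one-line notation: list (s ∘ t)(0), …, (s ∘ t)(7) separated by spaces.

Chase each element through t then s: 0 → 2 → 2; 1 → 1 → 6; 2 → 0 → 7; 3 → 7 → 3; 4 → 6 → 4; 5 → 4 → 0; 6 → 3 → 1; 7 → 5 → 5.
Collecting the images, s ∘ t = [2 6 7 3 4 0 1 5].

2 6 7 3 4 0 1 5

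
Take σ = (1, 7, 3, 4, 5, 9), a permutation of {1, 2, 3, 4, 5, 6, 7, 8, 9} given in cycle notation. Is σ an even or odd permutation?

The cycle lengths are 6, 1, 1, 1.
A cycle is odd iff its length is even; σ has 1 even-length cycle, so sgn(σ) = (−1)^1 and σ is odd.

odd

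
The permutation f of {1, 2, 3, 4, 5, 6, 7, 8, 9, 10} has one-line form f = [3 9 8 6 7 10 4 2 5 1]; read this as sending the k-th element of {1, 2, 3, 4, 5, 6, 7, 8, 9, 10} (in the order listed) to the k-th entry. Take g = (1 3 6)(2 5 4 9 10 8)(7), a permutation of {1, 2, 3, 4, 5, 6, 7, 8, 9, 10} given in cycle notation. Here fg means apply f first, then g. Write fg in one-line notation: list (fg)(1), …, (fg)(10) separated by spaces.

6 10 2 1 7 8 9 5 4 3

(fg)(x) = g(f(x)). Computing each image: g(f(1)) = g(3) = 6, g(f(2)) = g(9) = 10, g(f(3)) = g(8) = 2, g(f(4)) = g(6) = 1, g(f(5)) = g(7) = 7, g(f(6)) = g(10) = 8, g(f(7)) = g(4) = 9, g(f(8)) = g(2) = 5, g(f(9)) = g(5) = 4, g(f(10)) = g(1) = 3.
Hence fg = [6 10 2 1 7 8 9 5 4 3].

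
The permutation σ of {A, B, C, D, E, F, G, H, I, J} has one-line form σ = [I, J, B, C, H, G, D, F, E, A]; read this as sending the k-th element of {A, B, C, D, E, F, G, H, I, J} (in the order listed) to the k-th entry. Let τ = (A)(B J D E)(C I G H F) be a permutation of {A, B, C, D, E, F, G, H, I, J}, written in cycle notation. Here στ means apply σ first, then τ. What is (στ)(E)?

F

σ(E) = H, then τ(H) = F; composing gives (στ)(E) = F.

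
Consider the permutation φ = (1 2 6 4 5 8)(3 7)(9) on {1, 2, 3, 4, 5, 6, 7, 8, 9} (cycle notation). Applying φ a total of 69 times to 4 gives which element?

1

4 lies in the 6-cycle (1 2 6 4 5 8).
On a 6-cycle, φ^6 is the identity, so φ^69 = φ^3 there (69 ≡ 3 mod 6).
Advancing 3 steps from 4: 4 → 5 → 8 → 1.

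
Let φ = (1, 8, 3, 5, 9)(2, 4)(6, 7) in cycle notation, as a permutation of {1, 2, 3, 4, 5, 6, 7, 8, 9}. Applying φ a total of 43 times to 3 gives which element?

3 lies in the 5-cycle (1, 8, 3, 5, 9).
Since the cycle has length 5, φ^43 acts on it the same as φ^3 (43 mod 5 = 3).
Stepping 3 places around the cycle: 3 → 5 → 9 → 1.

1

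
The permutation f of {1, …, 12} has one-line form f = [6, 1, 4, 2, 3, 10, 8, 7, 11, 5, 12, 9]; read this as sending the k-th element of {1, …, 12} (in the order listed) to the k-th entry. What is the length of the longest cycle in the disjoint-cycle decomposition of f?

7

Decomposing into disjoint cycles gives (1 6 10 5 3 4 2)(7 8)(9 11 12); the longest has length 7.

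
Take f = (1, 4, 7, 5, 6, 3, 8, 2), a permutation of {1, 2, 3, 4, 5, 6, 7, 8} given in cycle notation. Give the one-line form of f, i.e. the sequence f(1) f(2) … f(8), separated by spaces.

Each element maps to the next entry in its cycle (wrapping to the front): 1↦4, 2↦1, 3↦8, 4↦7, 5↦6, 6↦3, 7↦5, 8↦2.
So the one-line form is 4 1 8 7 6 3 5 2.

4 1 8 7 6 3 5 2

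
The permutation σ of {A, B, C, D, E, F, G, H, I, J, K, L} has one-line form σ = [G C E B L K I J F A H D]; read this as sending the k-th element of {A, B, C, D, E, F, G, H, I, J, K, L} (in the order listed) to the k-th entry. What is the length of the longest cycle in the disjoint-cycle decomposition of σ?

7

Decomposing into disjoint cycles gives (A G I F K H J)(B C E L D); the longest has length 7.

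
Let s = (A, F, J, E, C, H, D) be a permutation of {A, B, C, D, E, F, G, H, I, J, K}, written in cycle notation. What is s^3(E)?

D

E lies in the 7-cycle (A, F, J, E, C, H, D).
Stepping 3 places around the cycle: E → C → H → D.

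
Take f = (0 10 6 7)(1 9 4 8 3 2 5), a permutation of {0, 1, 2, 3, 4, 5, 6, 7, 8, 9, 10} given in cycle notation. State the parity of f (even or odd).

odd

The cycle lengths are 7, 4.
A cycle of length ℓ contributes ℓ−1 transpositions, so f is a product of 6 + 3 = 9 transpositions — odd.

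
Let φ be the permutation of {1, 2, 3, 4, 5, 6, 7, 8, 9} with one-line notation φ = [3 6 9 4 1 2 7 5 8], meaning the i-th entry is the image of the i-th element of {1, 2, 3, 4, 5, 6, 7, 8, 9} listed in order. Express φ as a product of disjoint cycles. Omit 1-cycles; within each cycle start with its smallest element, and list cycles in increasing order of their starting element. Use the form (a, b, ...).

(1, 3, 9, 8, 5)(2, 6)

From 1: 1 → 3 → 9 → 8 → 5 → 1, closing the cycle (1, 3, 9, 8, 5).
Continuing from each remaining unvisited element yields (1, 3, 9, 8, 5)(2, 6).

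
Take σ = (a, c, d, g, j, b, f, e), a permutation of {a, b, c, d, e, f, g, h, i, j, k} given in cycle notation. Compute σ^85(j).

c

j lies in the 8-cycle (a, c, d, g, j, b, f, e).
Powers repeat with period 8 on this cycle, and 85 mod 8 = 5, so σ^85(j) = σ^5(j).
Advancing 5 steps from j: j → b → f → e → a → c.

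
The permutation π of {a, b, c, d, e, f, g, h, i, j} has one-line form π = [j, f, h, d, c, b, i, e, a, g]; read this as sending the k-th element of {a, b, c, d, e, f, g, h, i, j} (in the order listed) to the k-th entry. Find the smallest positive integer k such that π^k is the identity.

Decomposing into disjoint cycles gives cycle lengths 4, 3, 2, 1.
Since disjoint cycles commute, ord(π) = lcm(4, 3, 2) = 12.

12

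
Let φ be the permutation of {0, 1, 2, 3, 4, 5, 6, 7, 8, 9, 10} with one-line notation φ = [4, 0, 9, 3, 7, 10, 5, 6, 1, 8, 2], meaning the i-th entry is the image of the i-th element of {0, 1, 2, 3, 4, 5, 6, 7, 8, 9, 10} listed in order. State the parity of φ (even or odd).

In disjoint-cycle form the cycle lengths are 10, 1.
A cycle is odd iff its length is even; φ has 1 even-length cycle, so sgn(φ) = (−1)^1 and φ is odd.

odd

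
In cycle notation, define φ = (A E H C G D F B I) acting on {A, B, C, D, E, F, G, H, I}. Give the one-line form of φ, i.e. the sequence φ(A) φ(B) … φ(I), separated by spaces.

E I G F H B D C A

Each element maps to the next entry in its cycle (wrapping to the front): A→E, B→I, C→G, D→F, E→H, F→B, G→D, H→C, I→A.
Listing these in domain order gives E I G F H B D C A.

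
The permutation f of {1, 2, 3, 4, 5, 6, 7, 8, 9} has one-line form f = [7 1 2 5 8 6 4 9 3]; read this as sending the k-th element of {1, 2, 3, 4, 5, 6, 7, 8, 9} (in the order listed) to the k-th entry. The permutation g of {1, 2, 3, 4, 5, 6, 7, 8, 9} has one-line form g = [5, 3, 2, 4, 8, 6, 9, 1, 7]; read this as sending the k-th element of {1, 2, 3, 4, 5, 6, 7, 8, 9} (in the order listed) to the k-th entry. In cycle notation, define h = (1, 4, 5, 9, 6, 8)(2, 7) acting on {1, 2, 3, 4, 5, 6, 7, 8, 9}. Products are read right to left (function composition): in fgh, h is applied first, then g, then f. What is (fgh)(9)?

6

(fgh)(9) = f(g(h(9))). h(9) = 6, then g(6) = 6, then f(6) = 6, so the result is 6.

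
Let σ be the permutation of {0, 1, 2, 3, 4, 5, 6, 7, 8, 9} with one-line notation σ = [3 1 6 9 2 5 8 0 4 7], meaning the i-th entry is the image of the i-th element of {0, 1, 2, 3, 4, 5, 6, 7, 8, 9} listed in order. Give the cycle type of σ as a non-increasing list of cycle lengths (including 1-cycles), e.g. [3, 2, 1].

[4, 4, 1, 1]

The disjoint cycles are (0 3 9 7)(1)(2 6 8 4)(5), with lengths 4, 4, 1, 1 in non-increasing order.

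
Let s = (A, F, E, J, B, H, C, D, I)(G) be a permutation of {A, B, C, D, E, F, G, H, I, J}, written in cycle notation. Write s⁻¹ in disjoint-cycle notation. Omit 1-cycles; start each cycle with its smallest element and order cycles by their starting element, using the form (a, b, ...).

If s sends a → b within a cycle, s⁻¹ sends b → a; equivalently, reverse each cycle.
Reversing each cycle of s and rotating so the smallest element leads gives (A, I, D, C, H, B, J, E, F).

(A, I, D, C, H, B, J, E, F)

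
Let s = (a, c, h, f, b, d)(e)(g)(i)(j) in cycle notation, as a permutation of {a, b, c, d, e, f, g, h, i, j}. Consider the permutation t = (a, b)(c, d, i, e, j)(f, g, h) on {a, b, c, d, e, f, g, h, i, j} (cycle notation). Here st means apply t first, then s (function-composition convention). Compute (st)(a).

d

t(a) = b, then s(b) = d; composing gives (st)(a) = d.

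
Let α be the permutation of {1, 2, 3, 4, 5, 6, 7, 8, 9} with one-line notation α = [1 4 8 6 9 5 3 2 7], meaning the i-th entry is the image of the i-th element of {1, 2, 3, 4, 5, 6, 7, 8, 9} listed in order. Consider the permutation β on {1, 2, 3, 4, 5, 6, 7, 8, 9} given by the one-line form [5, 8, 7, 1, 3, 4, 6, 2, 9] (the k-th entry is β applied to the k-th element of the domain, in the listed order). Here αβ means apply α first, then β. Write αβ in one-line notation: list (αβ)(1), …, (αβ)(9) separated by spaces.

(αβ)(x) = β(α(x)). Computing each image: β(α(1)) = β(1) = 5, β(α(2)) = β(4) = 1, β(α(3)) = β(8) = 2, β(α(4)) = β(6) = 4, β(α(5)) = β(9) = 9, β(α(6)) = β(5) = 3, β(α(7)) = β(3) = 7, β(α(8)) = β(2) = 8, β(α(9)) = β(7) = 6.
Hence αβ = [5 1 2 4 9 3 7 8 6].

5 1 2 4 9 3 7 8 6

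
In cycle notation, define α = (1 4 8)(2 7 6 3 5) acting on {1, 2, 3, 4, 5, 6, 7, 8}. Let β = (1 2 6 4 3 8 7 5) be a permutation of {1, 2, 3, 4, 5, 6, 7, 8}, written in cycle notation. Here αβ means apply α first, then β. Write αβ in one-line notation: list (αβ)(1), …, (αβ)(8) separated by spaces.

3 5 1 7 6 8 4 2

(αβ)(x) = β(α(x)). Computing each image: β(α(1)) = β(4) = 3, β(α(2)) = β(7) = 5, β(α(3)) = β(5) = 1, β(α(4)) = β(8) = 7, β(α(5)) = β(2) = 6, β(α(6)) = β(3) = 8, β(α(7)) = β(6) = 4, β(α(8)) = β(1) = 2.
Hence αβ = [3 5 1 7 6 8 4 2].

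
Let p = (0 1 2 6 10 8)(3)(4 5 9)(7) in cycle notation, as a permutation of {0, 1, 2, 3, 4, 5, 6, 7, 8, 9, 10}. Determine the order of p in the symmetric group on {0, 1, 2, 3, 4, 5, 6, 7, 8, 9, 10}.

6

The disjoint cycles have lengths 6, 3, 1, 1.
The order of p is the least common multiple of its cycle lengths: lcm(6, 3) = 6.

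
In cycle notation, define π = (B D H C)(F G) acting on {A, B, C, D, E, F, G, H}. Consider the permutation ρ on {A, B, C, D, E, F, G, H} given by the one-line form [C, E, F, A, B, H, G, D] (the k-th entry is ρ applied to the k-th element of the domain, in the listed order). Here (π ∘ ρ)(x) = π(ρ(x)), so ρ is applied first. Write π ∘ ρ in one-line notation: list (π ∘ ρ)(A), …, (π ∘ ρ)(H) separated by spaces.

B E G A D C F H

(π ∘ ρ)(x) = π(ρ(x)). Computing each image: π(ρ(A)) = π(C) = B, π(ρ(B)) = π(E) = E, π(ρ(C)) = π(F) = G, π(ρ(D)) = π(A) = A, π(ρ(E)) = π(B) = D, π(ρ(F)) = π(H) = C, π(ρ(G)) = π(G) = F, π(ρ(H)) = π(D) = H.
Hence π ∘ ρ = [B E G A D C F H].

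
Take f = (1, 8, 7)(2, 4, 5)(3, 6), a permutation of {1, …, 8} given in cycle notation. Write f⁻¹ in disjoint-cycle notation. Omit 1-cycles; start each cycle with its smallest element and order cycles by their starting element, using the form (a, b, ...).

If f sends a → b within a cycle, f⁻¹ sends b → a; equivalently, reverse each cycle.
After reversing and putting each cycle's least element first, f⁻¹ = (1, 7, 8)(2, 5, 4)(3, 6).

(1, 7, 8)(2, 5, 4)(3, 6)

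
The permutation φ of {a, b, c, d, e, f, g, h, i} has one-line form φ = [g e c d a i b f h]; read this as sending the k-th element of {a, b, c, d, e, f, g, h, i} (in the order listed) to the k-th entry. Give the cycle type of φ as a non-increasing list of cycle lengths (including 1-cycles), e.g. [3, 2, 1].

[4, 3, 1, 1]

The disjoint cycles are (a g b e)(c)(d)(f i h), with lengths 4, 3, 1, 1 in non-increasing order.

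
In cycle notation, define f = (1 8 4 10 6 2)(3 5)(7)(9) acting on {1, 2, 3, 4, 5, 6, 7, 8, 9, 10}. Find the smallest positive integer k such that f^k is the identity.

The disjoint cycles have lengths 6, 2, 1, 1.
The order of f is the least common multiple of its cycle lengths: lcm(6, 2) = 6.

6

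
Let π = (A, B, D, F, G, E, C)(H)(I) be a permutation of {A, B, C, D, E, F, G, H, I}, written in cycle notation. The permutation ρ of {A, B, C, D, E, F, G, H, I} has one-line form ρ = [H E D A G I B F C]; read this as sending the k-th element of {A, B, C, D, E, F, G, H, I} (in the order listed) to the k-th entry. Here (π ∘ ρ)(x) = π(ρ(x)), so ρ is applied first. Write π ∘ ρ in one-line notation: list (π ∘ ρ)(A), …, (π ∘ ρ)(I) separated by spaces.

H C F B E I D G A

(π ∘ ρ)(x) = π(ρ(x)). Computing each image: π(ρ(A)) = π(H) = H, π(ρ(B)) = π(E) = C, π(ρ(C)) = π(D) = F, π(ρ(D)) = π(A) = B, π(ρ(E)) = π(G) = E, π(ρ(F)) = π(I) = I, π(ρ(G)) = π(B) = D, π(ρ(H)) = π(F) = G, π(ρ(I)) = π(C) = A.
Hence π ∘ ρ = [H C F B E I D G A].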